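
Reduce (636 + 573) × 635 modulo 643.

636 + 573 = 1209 ≡ 566 (mod 643)
566 × 635 = 359410 ≡ 616 (mod 643)

616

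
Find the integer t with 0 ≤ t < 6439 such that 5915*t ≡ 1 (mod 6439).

Apply the Euclidean algorithm and back-substitute:
6439 = 1·5915 + 524
5915 = 11·524 + 151
524 = 3·151 + 71
151 = 2·71 + 9
71 = 7·9 + 8
9 = 1·8 + 1
8 = 8·1 + 0
gcd(5915, 6439) = 1, so the inverse exists.
Bézout: 1 = −666·6439 + 725·5915.
So 5915⁻¹ ≡ 725 (mod 6439).

725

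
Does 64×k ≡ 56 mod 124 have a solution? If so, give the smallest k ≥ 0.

gcd(64, 124) = 4, and 4 | 56, so solutions exist.
Divide through by 4: 16×k mod 31 = 14.
16⁻¹ ≡ 2 (mod 31).
k ≡ 2×14 ≡ 28 (mod 31).
The smallest non-negative solution is k = 28.

28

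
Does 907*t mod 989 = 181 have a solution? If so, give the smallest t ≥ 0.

gcd(907, 989) = 1, so a unique solution mod 989 exists.
907⁻¹ ≡ 398 (mod 989).
t ≡ 398*181 ≡ 830 (mod 989).

830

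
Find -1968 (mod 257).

-1968 = -8×257 + 88, so -1968 ≡ 88 (mod 257).

88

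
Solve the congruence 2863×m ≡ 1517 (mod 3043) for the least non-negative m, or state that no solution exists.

989

gcd(2863, 3043) = 1, so a unique solution mod 3043 exists.
2863⁻¹ ≡ 2147 (mod 3043).
m ≡ 2147×1517 ≡ 989 (mod 3043).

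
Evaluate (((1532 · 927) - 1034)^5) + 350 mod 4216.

1532 · 927 = 1420164 ≡ 3588 (mod 4216)
3588 - 1034 = 2554
(2554)^5 ≡ 3064 (mod 4216)
3064 + 350 = 3414

3414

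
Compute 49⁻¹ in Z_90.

79

Apply the Euclidean algorithm and back-substitute:
90 = 1×49 + 41
49 = 1×41 + 8
41 = 5×8 + 1
8 = 8×1 + 0
gcd(49, 90) = 1, so the inverse exists.
Back-substitute for 1:
1 = 1×41 − 5×8
  = −5×49 + 6×41
  = 6×90 − 11×49
So 49⁻¹ ≡ −11 ≡ 79 (mod 90).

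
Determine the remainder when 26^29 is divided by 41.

29 in binary is 11101, i.e. 29 = 16 + 8 + 4 + 1.
26^1 ≡ 26 (mod 41)
26^2 ≡ 26^2 = 676 ≡ 20 (mod 41)
26^4 ≡ 20^2 = 400 ≡ 31 (mod 41)
26^8 ≡ 31^2 = 961 ≡ 18 (mod 41)
26^16 ≡ 18^2 = 324 ≡ 37 (mod 41)
26^29 = 26^16 * 26^8 * 26^4 * 26^1 ≡ 37 * 18 * 31 * 26 (mod 41).
Accumulate the product:
37 * 18 = 666 ≡ 10
10 * 31 = 310 ≡ 23
23 * 26 = 598 ≡ 24

24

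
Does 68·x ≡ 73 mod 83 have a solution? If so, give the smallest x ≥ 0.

gcd(68, 83) = 1, so a unique solution mod 83 exists.
68⁻¹ ≡ 11 (mod 83).
x ≡ 11·73 ≡ 56 (mod 83).

56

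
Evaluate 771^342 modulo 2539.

By square-and-multiply:
342 in binary is 101010110, i.e. 342 = 256 + 64 + 16 + 4 + 2.
771^1 ≡ 771 (mod 2539)
771^2 ≡ 771^2 = 594441 ≡ 315 (mod 2539)
771^4 ≡ 315^2 = 99225 ≡ 204 (mod 2539)
771^8 ≡ 204^2 = 41616 ≡ 992 (mod 2539)
771^16 ≡ 992^2 = 984064 ≡ 1471 (mod 2539)
771^32 ≡ 1471^2 = 2163841 ≡ 613 (mod 2539)
771^64 ≡ 613^2 = 375769 ≡ 2536 (mod 2539)
771^128 ≡ 2536^2 = 6431296 ≡ 9 (mod 2539)
771^256 ≡ 9^2 = 81 (mod 2539)
771^342 = 771^256 × 771^64 × 771^16 × 771^4 × 771^2 ≡ 81 × 2536 × 1471 × 204 × 315 (mod 2539).
Accumulate the product:
81 × 2536 = 205416 ≡ 2296
2296 × 1471 = 3377416 ≡ 546
546 × 204 = 111384 ≡ 2207
2207 × 315 = 695205 ≡ 2058

2058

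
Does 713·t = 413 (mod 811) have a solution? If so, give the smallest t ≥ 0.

gcd(713, 811) = 1, so a unique solution mod 811 exists.
713⁻¹ ≡ 571 (mod 811).
t ≡ 571·413 ≡ 633 (mod 811).

633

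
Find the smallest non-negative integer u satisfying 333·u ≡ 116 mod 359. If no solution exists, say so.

gcd(333, 359) = 1, so a unique solution mod 359 exists.
333⁻¹ ≡ 69 (mod 359).
u ≡ 69·116 ≡ 106 (mod 359).

106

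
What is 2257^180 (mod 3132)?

Using repeated squaring:
180 in binary is 10110100, i.e. 180 = 128 + 32 + 16 + 4.
2257^1 ≡ 2257 (mod 3132)
2257^2 ≡ 2257^2 = 5094049 ≡ 1417 (mod 3132)
2257^4 ≡ 1417^2 = 2007889 ≡ 277 (mod 3132)
2257^8 ≡ 277^2 = 76729 ≡ 1561 (mod 3132)
2257^16 ≡ 1561^2 = 2436721 ≡ 25 (mod 3132)
2257^32 ≡ 25^2 = 625 (mod 3132)
2257^64 ≡ 625^2 = 390625 ≡ 2257 (mod 3132)
2257^128 ≡ 2257^2 = 5094049 ≡ 1417 (mod 3132)
2257^180 = 2257^128 * 2257^32 * 2257^16 * 2257^4 ≡ 1417 * 625 * 25 * 277 (mod 3132).
Accumulate the product:
1417 * 625 = 885625 ≡ 2401
2401 * 25 = 60025 ≡ 517
517 * 277 = 143209 ≡ 2269

2269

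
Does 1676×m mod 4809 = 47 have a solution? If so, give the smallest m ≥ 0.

2482

gcd(1676, 4809) = 1, so a unique solution mod 4809 exists.
1676⁻¹ ≡ 1076 (mod 4809).
m ≡ 1076×47 ≡ 2482 (mod 4809).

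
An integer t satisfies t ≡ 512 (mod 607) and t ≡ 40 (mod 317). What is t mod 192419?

607⁻¹ mod 317: 607×270 ≡ 1 (mod 317), so 607⁻¹ ≡ 270.
t = 512 + 607×((40 − 512)×270 mod 317) = 512 + 607×311 = 189289.
Check: 189289 mod 607 = 512, 189289 mod 317 = 40. ✓

189289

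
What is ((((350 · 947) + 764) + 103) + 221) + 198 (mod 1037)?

350 · 947 = 331450 ≡ 647 (mod 1037)
647 + 764 = 1411 ≡ 374 (mod 1037)
374 + 103 = 477
477 + 221 = 698
698 + 198 = 896

896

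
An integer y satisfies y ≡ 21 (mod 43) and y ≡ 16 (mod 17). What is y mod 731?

43⁻¹ mod 17: 43·2 ≡ 1 (mod 17), so 43⁻¹ ≡ 2.
y = 21 + 43·((16 − 21)·2 mod 17) = 21 + 43·7 = 322.
Check: 322 mod 43 = 21, 322 mod 17 = 16. ✓

322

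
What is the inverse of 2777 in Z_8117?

8117 = 2·2777 + 2563
2777 = 1·2563 + 214
2563 = 11·214 + 209
214 = 1·209 + 5
209 = 41·5 + 4
5 = 1·4 + 1
4 = 4·1 + 0
gcd(2777, 8117) = 1, so the inverse exists.
Back-substitute for 1:
1 = 1·5 − 1·4
  = −1·209 + 42·5
  = 42·214 − 43·209
  = −43·2563 + 515·214
  = 515·2777 − 558·2563
  = −558·8117 + 1631·2777
So 2777⁻¹ ≡ 1631 (mod 8117).

1631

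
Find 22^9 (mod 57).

22^1 ≡ 22 (mod 57)
22^2 ≡ 22^2 = 484 ≡ 28 (mod 57)
22^4 ≡ 28^2 = 784 ≡ 43 (mod 57)
22^8 ≡ 43^2 = 1849 ≡ 25 (mod 57)
22^9 = 22^8 × 22^1 ≡ 25 × 22 (mod 57).
25 × 22 = 550 ≡ 37 (mod 57).

37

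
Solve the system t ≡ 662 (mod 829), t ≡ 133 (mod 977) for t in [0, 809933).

107603

829⁻¹ mod 977: 829·33 ≡ 1 (mod 977), so 829⁻¹ ≡ 33.
t = 662 + 829·((133 − 662)·33 mod 977) = 662 + 829·129 = 107603.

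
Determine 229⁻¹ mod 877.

877 = 3·229 + 190
229 = 1·190 + 39
190 = 4·39 + 34
39 = 1·34 + 5
34 = 6·5 + 4
5 = 1·4 + 1
4 = 4·1 + 0
gcd(229, 877) = 1, so the inverse exists.
Back-substitute for 1:
1 = 1·5 − 1·4
  = −1·34 + 7·5
  = 7·39 − 8·34
  = −8·190 + 39·39
  = 39·229 − 47·190
  = −47·877 + 180·229
So 229⁻¹ ≡ 180 (mod 877).

180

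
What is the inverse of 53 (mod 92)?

Run the extended Euclidean algorithm:
92 = 1*53 + 39
53 = 1*39 + 14
39 = 2*14 + 11
14 = 1*11 + 3
11 = 3*3 + 2
3 = 1*2 + 1
2 = 2*1 + 0
gcd(53, 92) = 1, so the inverse exists.
Back-substitute for 1:
1 = 1*3 − 1*2
  = −1*11 + 4*3
  = 4*14 − 5*11
  = −5*39 + 14*14
  = 14*53 − 19*39
  = −19*92 + 33*53
So 53⁻¹ ≡ 33 (mod 92).

33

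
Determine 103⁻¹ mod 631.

582

Run the extended Euclidean algorithm:
631 = 6*103 + 13
103 = 7*13 + 12
13 = 1*12 + 1
12 = 12*1 + 0
gcd(103, 631) = 1, so the inverse exists.
Back-substitute for 1:
1 = 1*13 − 1*12
  = −1*103 + 8*13
  = 8*631 − 49*103
So 103⁻¹ ≡ −49 ≡ 582 (mod 631).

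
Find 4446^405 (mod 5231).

4446^1 ≡ 4446 (mod 5231)
4446^2 ≡ 4446^2 = 19766916 ≡ 4198 (mod 5231)
4446^4 ≡ 4198^2 = 17623204 ≡ 5196 (mod 5231)
4446^8 ≡ 5196^2 = 26998416 ≡ 1225 (mod 5231)
4446^16 ≡ 1225^2 = 1500625 ≡ 4559 (mod 5231)
4446^32 ≡ 4559^2 = 20784481 ≡ 1718 (mod 5231)
4446^64 ≡ 1718^2 = 2951524 ≡ 1240 (mod 5231)
4446^128 ≡ 1240^2 = 1537600 ≡ 4917 (mod 5231)
4446^256 ≡ 4917^2 = 24176889 ≡ 4438 (mod 5231)
4446^405 = 4446^256 × 4446^128 × 4446^16 × 4446^4 × 4446^1 ≡ 4438 × 4917 × 4559 × 5196 × 4446 (mod 5231).
Accumulate the product:
4438 × 4917 = 21821646 ≡ 3145
3145 × 4559 = 14338055 ≡ 5115
5115 × 5196 = 26577540 ≡ 4060
4060 × 4446 = 18050760 ≡ 3810

3810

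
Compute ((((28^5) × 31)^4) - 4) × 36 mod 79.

(28)^5 ≡ 60 (mod 79)
60 × 31 = 1860 ≡ 43 (mod 79)
(43)^4 ≡ 76 (mod 79)
76 - 4 = 72
72 × 36 = 2592 ≡ 64 (mod 79)

64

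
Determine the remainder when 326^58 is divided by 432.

By square-and-multiply:
326^1 ≡ 326 (mod 432)
326^2 ≡ 326^2 = 106276 ≡ 4 (mod 432)
326^4 ≡ 4^2 = 16 (mod 432)
326^8 ≡ 16^2 = 256 (mod 432)
326^16 ≡ 256^2 = 65536 ≡ 304 (mod 432)
326^32 ≡ 304^2 = 92416 ≡ 400 (mod 432)
326^58 = 326^32 · 326^16 · 326^8 · 326^2 ≡ 400 · 304 · 256 · 4 (mod 432).
Accumulate the product:
400 · 304 = 121600 ≡ 208
208 · 256 = 53248 ≡ 112
112 · 4 = 448 ≡ 16

16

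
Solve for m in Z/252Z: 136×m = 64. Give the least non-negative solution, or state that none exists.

19

gcd(136, 252) = 4, and 4 | 64, so solutions exist.
Divide through by 4: 34×m mod 63 = 16.
34⁻¹ ≡ 13 (mod 63).
m ≡ 13×16 ≡ 19 (mod 63).
The smallest non-negative solution is m = 19.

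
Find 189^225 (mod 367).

158

By square-and-multiply:
225 in binary is 11100001, i.e. 225 = 128 + 64 + 32 + 1.
189^1 ≡ 189 (mod 367)
189^2 ≡ 189^2 = 35721 ≡ 122 (mod 367)
189^4 ≡ 122^2 = 14884 ≡ 204 (mod 367)
189^8 ≡ 204^2 = 41616 ≡ 145 (mod 367)
189^16 ≡ 145^2 = 21025 ≡ 106 (mod 367)
189^32 ≡ 106^2 = 11236 ≡ 226 (mod 367)
189^64 ≡ 226^2 = 51076 ≡ 63 (mod 367)
189^128 ≡ 63^2 = 3969 ≡ 299 (mod 367)
189^225 = 189^128 · 189^64 · 189^32 · 189^1 ≡ 299 · 63 · 226 · 189 (mod 367).
Accumulate the product:
299 · 63 = 18837 ≡ 120
120 · 226 = 27120 ≡ 329
329 · 189 = 62181 ≡ 158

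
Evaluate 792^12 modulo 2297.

Using repeated squaring:
792^1 ≡ 792 (mod 2297)
792^2 ≡ 792^2 = 627264 ≡ 183 (mod 2297)
792^4 ≡ 183^2 = 33489 ≡ 1331 (mod 2297)
792^8 ≡ 1331^2 = 1771561 ≡ 574 (mod 2297)
792^12 = 792^8 * 792^4 ≡ 574 * 1331 (mod 2297).
574 * 1331 = 763994 ≡ 1390 (mod 2297).

1390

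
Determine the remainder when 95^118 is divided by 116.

118 in binary is 1110110, i.e. 118 = 64 + 32 + 16 + 4 + 2.
95^1 ≡ 95 (mod 116)
95^2 ≡ 95^2 = 9025 ≡ 93 (mod 116)
95^4 ≡ 93^2 = 8649 ≡ 65 (mod 116)
95^8 ≡ 65^2 = 4225 ≡ 49 (mod 116)
95^16 ≡ 49^2 = 2401 ≡ 81 (mod 116)
95^32 ≡ 81^2 = 6561 ≡ 65 (mod 116)
95^64 ≡ 65^2 = 4225 ≡ 49 (mod 116)
95^118 = 95^64 · 95^32 · 95^16 · 95^4 · 95^2 ≡ 49 · 65 · 81 · 65 · 93 (mod 116).
Accumulate the product:
49 · 65 = 3185 ≡ 53
53 · 81 = 4293 ≡ 1
1 · 65 = 65
65 · 93 = 6045 ≡ 13

13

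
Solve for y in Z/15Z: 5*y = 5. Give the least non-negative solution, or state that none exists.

1

gcd(5, 15) = 5, and 5 | 5, so solutions exist.
Divide through by 5: 1*y mod 3 = 1.
1⁻¹ ≡ 1 (mod 3).
y ≡ 1*1 ≡ 1 (mod 3).
The smallest non-negative solution is y = 1.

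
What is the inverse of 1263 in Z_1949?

1645

By the extended Euclidean algorithm:
1949 = 1·1263 + 686
1263 = 1·686 + 577
686 = 1·577 + 109
577 = 5·109 + 32
109 = 3·32 + 13
32 = 2·13 + 6
13 = 2·6 + 1
6 = 6·1 + 0
gcd(1263, 1949) = 1, so the inverse exists.
Bézout: 1 = 197·1949 − 304·1263.
So 1263⁻¹ ≡ −304 ≡ 1645 (mod 1949).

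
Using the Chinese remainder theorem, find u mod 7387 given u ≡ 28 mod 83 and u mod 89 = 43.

3514

83⁻¹ mod 89: 83·74 ≡ 1 (mod 89), so 83⁻¹ ≡ 74.
u = 28 + 83·((43 − 28)·74 mod 89) = 28 + 83·42 = 3514.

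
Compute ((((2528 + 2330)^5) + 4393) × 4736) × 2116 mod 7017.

2528 + 2330 = 4858
(4858)^5 ≡ 4351 (mod 7017)
4351 + 4393 = 8744 ≡ 1727 (mod 7017)
1727 × 4736 = 8179072 ≡ 4267 (mod 7017)
4267 × 2116 = 9028972 ≡ 5110 (mod 7017)

5110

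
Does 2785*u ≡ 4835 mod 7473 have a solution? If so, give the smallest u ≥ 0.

6227

gcd(2785, 7473) = 1, so a unique solution mod 7473 exists.
2785⁻¹ ≡ 4516 (mod 7473).
u ≡ 4516*4835 ≡ 6227 (mod 7473).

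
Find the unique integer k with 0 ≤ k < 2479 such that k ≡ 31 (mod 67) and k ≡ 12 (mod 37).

567

67⁻¹ mod 37: 67*21 ≡ 1 (mod 37), so 67⁻¹ ≡ 21.
k = 31 + 67*((12 − 31)*21 mod 37) = 31 + 67*8 = 567.
Check: 567 mod 67 = 31, 567 mod 37 = 12. ✓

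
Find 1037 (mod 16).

13

1037 = 64*16 + 13, so 1037 ≡ 13 (mod 16).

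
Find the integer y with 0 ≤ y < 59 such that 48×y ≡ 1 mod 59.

16

59 = 1*48 + 11
48 = 4*11 + 4
11 = 2*4 + 3
4 = 1*3 + 1
3 = 3*1 + 0
gcd(48, 59) = 1, so the inverse exists.
Bézout: 1 = −13*59 + 16*48.
So 48⁻¹ ≡ 16 (mod 59).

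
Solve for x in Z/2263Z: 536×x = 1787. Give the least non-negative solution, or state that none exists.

16

gcd(536, 2263) = 1, so a unique solution mod 2263 exists.
536⁻¹ ≡ 38 (mod 2263).
x ≡ 38×1787 ≡ 16 (mod 2263).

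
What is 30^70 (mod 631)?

1

70 in binary is 1000110, i.e. 70 = 64 + 4 + 2.
30^1 ≡ 30 (mod 631)
30^2 ≡ 30^2 = 900 ≡ 269 (mod 631)
30^4 ≡ 269^2 = 72361 ≡ 427 (mod 631)
30^8 ≡ 427^2 = 182329 ≡ 601 (mod 631)
30^16 ≡ 601^2 = 361201 ≡ 269 (mod 631)
30^32 ≡ 269^2 = 72361 ≡ 427 (mod 631)
30^64 ≡ 427^2 = 182329 ≡ 601 (mod 631)
30^70 = 30^64 * 30^4 * 30^2 ≡ 601 * 427 * 269 (mod 631).
Accumulate the product:
601 * 427 = 256627 ≡ 441
441 * 269 = 118629 ≡ 1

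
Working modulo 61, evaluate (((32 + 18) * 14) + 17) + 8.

54

32 + 18 = 50
50 * 14 = 700 ≡ 29 (mod 61)
29 + 17 = 46
46 + 8 = 54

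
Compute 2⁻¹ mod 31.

16

Apply the Euclidean algorithm and back-substitute:
31 = 15×2 + 1
2 = 2×1 + 0
gcd(2, 31) = 1, so the inverse exists.
Bézout: 1 = 1×31 − 15×2.
So 2⁻¹ ≡ −15 ≡ 16 (mod 31).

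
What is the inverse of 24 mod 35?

19

35 = 1·24 + 11
24 = 2·11 + 2
11 = 5·2 + 1
2 = 2·1 + 0
gcd(24, 35) = 1, so the inverse exists.
Back-substitute for 1:
1 = 1·11 − 5·2
  = −5·24 + 11·11
  = 11·35 − 16·24
So 24⁻¹ ≡ −16 ≡ 19 (mod 35).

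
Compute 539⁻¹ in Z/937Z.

Apply the Euclidean algorithm and back-substitute:
937 = 1*539 + 398
539 = 1*398 + 141
398 = 2*141 + 116
141 = 1*116 + 25
116 = 4*25 + 16
25 = 1*16 + 9
16 = 1*9 + 7
9 = 1*7 + 2
7 = 3*2 + 1
2 = 2*1 + 0
gcd(539, 937) = 1, so the inverse exists.
Back-substitute for 1:
1 = 1*7 − 3*2
  = −3*9 + 4*7
  = 4*16 − 7*9
  = −7*25 + 11*16
  = 11*116 − 51*25
  = −51*141 + 62*116
  = 62*398 − 175*141
  = −175*539 + 237*398
  = 237*937 − 412*539
So 539⁻¹ ≡ −412 ≡ 525 (mod 937).

525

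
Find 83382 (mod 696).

83382 = 119*696 + 558, so 83382 ≡ 558 (mod 696).

558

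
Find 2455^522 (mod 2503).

Using repeated squaring:
2455^1 ≡ 2455 (mod 2503)
2455^2 ≡ 2455^2 = 6027025 ≡ 2304 (mod 2503)
2455^4 ≡ 2304^2 = 5308416 ≡ 2056 (mod 2503)
2455^8 ≡ 2056^2 = 4227136 ≡ 2072 (mod 2503)
2455^16 ≡ 2072^2 = 4293184 ≡ 539 (mod 2503)
2455^32 ≡ 539^2 = 290521 ≡ 173 (mod 2503)
2455^64 ≡ 173^2 = 29929 ≡ 2396 (mod 2503)
2455^128 ≡ 2396^2 = 5740816 ≡ 1437 (mod 2503)
2455^256 ≡ 1437^2 = 2064969 ≡ 2497 (mod 2503)
2455^512 ≡ 2497^2 = 6235009 ≡ 36 (mod 2503)
2455^522 = 2455^512 · 2455^8 · 2455^2 ≡ 36 · 2072 · 2304 (mod 2503).
Accumulate the product:
36 · 2072 = 74592 ≡ 2005
2005 · 2304 = 4619520 ≡ 1485

1485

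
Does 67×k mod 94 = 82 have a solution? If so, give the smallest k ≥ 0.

gcd(67, 94) = 1, so a unique solution mod 94 exists.
67⁻¹ ≡ 87 (mod 94).
k ≡ 87×82 ≡ 84 (mod 94).

84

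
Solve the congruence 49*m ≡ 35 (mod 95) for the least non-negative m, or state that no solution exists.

gcd(49, 95) = 1, so a unique solution mod 95 exists.
49⁻¹ ≡ 64 (mod 95).
m ≡ 64*35 ≡ 55 (mod 95).

55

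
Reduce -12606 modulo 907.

92

-12606 = -14·907 + 92, so -12606 ≡ 92 (mod 907).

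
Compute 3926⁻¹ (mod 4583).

Run the extended Euclidean algorithm:
4583 = 1*3926 + 657
3926 = 5*657 + 641
657 = 1*641 + 16
641 = 40*16 + 1
16 = 16*1 + 0
gcd(3926, 4583) = 1, so the inverse exists.
Back-substitute for 1:
1 = 1*641 − 40*16
  = −40*657 + 41*641
  = 41*3926 − 245*657
  = −245*4583 + 286*3926
So 3926⁻¹ ≡ 286 (mod 4583).

286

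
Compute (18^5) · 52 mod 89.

23

(18)^5 ≡ 9 (mod 89)
9 · 52 = 468 ≡ 23 (mod 89)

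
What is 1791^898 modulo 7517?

Compute successive squares:
898 in binary is 1110000010, i.e. 898 = 512 + 256 + 128 + 2.
1791^1 ≡ 1791 (mod 7517)
1791^2 ≡ 1791^2 = 3207681 ≡ 5439 (mod 7517)
1791^4 ≡ 5439^2 = 29582721 ≡ 3326 (mod 7517)
1791^8 ≡ 3326^2 = 11062276 ≡ 4769 (mod 7517)
1791^16 ≡ 4769^2 = 22743361 ≡ 4436 (mod 7517)
1791^32 ≡ 4436^2 = 19678096 ≡ 6107 (mod 7517)
1791^64 ≡ 6107^2 = 37295449 ≡ 3612 (mod 7517)
1791^128 ≡ 3612^2 = 13046544 ≡ 4549 (mod 7517)
1791^256 ≡ 4549^2 = 20693401 ≡ 6617 (mod 7517)
1791^512 ≡ 6617^2 = 43784689 ≡ 5681 (mod 7517)
1791^898 = 1791^512 * 1791^256 * 1791^128 * 1791^2 ≡ 5681 * 6617 * 4549 * 5439 (mod 7517).
Accumulate the product:
5681 * 6617 = 37591177 ≡ 6177
6177 * 4549 = 28099173 ≡ 627
627 * 5439 = 3410253 ≡ 5052

5052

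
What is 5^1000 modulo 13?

Compute successive squares:
5^1 ≡ 5 (mod 13)
5^2 ≡ 5^2 = 25 ≡ 12 (mod 13)
5^4 ≡ 12^2 = 144 ≡ 1 (mod 13)
5^8 ≡ 1^2 = 1 (mod 13)
5^16 ≡ 1^2 = 1 (mod 13)
5^32 ≡ 1^2 = 1 (mod 13)
5^64 ≡ 1^2 = 1 (mod 13)
5^128 ≡ 1^2 = 1 (mod 13)
5^256 ≡ 1^2 = 1 (mod 13)
5^512 ≡ 1^2 = 1 (mod 13)
5^1000 = 5^512 * 5^256 * 5^128 * 5^64 * 5^32 * 5^8 ≡ 1 * 1 * 1 * 1 * 1 * 1 (mod 13).
Accumulate the product:
1 * 1 = 1
1 * 1 = 1
1 * 1 = 1
1 * 1 = 1
1 * 1 = 1

1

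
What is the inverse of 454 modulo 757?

752

Apply the Euclidean algorithm and back-substitute:
757 = 1×454 + 303
454 = 1×303 + 151
303 = 2×151 + 1
151 = 151×1 + 0
gcd(454, 757) = 1, so the inverse exists.
Bézout: 1 = 3×757 − 5×454.
So 454⁻¹ ≡ −5 ≡ 752 (mod 757).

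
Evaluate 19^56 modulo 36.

1

By square-and-multiply:
56 in binary is 111000, i.e. 56 = 32 + 16 + 8.
19^1 ≡ 19 (mod 36)
19^2 ≡ 19^2 = 361 ≡ 1 (mod 36)
19^4 ≡ 1^2 = 1 (mod 36)
19^8 ≡ 1^2 = 1 (mod 36)
19^16 ≡ 1^2 = 1 (mod 36)
19^32 ≡ 1^2 = 1 (mod 36)
19^56 = 19^32 × 19^16 × 19^8 ≡ 1 × 1 × 1 (mod 36).
Accumulate the product:
1 × 1 = 1
1 × 1 = 1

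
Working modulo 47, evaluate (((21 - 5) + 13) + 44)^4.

21 - 5 = 16
16 + 13 = 29
29 + 44 = 73 ≡ 26 (mod 47)
(26)^4 ≡ 42 (mod 47)

42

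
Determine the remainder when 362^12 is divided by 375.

Compute successive squares:
362^1 ≡ 362 (mod 375)
362^2 ≡ 362^2 = 131044 ≡ 169 (mod 375)
362^4 ≡ 169^2 = 28561 ≡ 61 (mod 375)
362^8 ≡ 61^2 = 3721 ≡ 346 (mod 375)
362^12 = 362^8 × 362^4 ≡ 346 × 61 (mod 375).
346 × 61 = 21106 ≡ 106 (mod 375).

106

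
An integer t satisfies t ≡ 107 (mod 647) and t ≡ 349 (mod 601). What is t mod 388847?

647⁻¹ mod 601: 647*196 ≡ 1 (mod 601), so 647⁻¹ ≡ 196.
t = 107 + 647*((349 − 107)*196 mod 601) = 107 + 647*554 = 358545.

358545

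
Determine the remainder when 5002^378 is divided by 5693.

378 in binary is 101111010, i.e. 378 = 256 + 64 + 32 + 16 + 8 + 2.
5002^1 ≡ 5002 (mod 5693)
5002^2 ≡ 5002^2 = 25020004 ≡ 4962 (mod 5693)
5002^4 ≡ 4962^2 = 24621444 ≡ 4912 (mod 5693)
5002^8 ≡ 4912^2 = 24127744 ≡ 810 (mod 5693)
5002^16 ≡ 810^2 = 656100 ≡ 1405 (mod 5693)
5002^32 ≡ 1405^2 = 1974025 ≡ 4247 (mod 5693)
5002^64 ≡ 4247^2 = 18037009 ≡ 1585 (mod 5693)
5002^128 ≡ 1585^2 = 2512225 ≡ 1612 (mod 5693)
5002^256 ≡ 1612^2 = 2598544 ≡ 2536 (mod 5693)
5002^378 = 5002^256 * 5002^64 * 5002^32 * 5002^16 * 5002^8 * 5002^2 ≡ 2536 * 1585 * 4247 * 1405 * 810 * 4962 (mod 5693).
Accumulate the product:
2536 * 1585 = 4019560 ≡ 302
302 * 4247 = 1282594 ≡ 1669
1669 * 1405 = 2344945 ≡ 5122
5122 * 810 = 4148820 ≡ 4316
4316 * 4962 = 21415992 ≡ 4619

4619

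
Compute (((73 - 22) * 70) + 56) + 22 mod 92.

73 - 22 = 51
51 * 70 = 3570 ≡ 74 (mod 92)
74 + 56 = 130 ≡ 38 (mod 92)
38 + 22 = 60

60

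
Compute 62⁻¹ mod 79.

65

By the extended Euclidean algorithm:
79 = 1·62 + 17
62 = 3·17 + 11
17 = 1·11 + 6
11 = 1·6 + 5
6 = 1·5 + 1
5 = 5·1 + 0
gcd(62, 79) = 1, so the inverse exists.
Back-substitute for 1:
1 = 1·6 − 1·5
  = −1·11 + 2·6
  = 2·17 − 3·11
  = −3·62 + 11·17
  = 11·79 − 14·62
So 62⁻¹ ≡ −14 ≡ 65 (mod 79).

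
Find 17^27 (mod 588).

Compute successive squares:
27 in binary is 11011, i.e. 27 = 16 + 8 + 2 + 1.
17^1 ≡ 17 (mod 588)
17^2 ≡ 17^2 = 289 (mod 588)
17^4 ≡ 289^2 = 83521 ≡ 25 (mod 588)
17^8 ≡ 25^2 = 625 ≡ 37 (mod 588)
17^16 ≡ 37^2 = 1369 ≡ 193 (mod 588)
17^27 = 17^16 · 17^8 · 17^2 · 17^1 ≡ 193 · 37 · 289 · 17 (mod 588).
Accumulate the product:
193 · 37 = 7141 ≡ 85
85 · 289 = 24565 ≡ 457
457 · 17 = 7769 ≡ 125

125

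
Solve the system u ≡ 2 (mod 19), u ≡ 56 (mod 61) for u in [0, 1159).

971

19⁻¹ mod 61: 19*45 ≡ 1 (mod 61), so 19⁻¹ ≡ 45.
u = 2 + 19*((56 − 2)*45 mod 61) = 2 + 19*51 = 971.
Check: 971 mod 19 = 2, 971 mod 61 = 56. ✓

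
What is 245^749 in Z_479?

245^1 ≡ 245 (mod 479)
245^2 ≡ 245^2 = 60025 ≡ 150 (mod 479)
245^4 ≡ 150^2 = 22500 ≡ 466 (mod 479)
245^8 ≡ 466^2 = 217156 ≡ 169 (mod 479)
245^16 ≡ 169^2 = 28561 ≡ 300 (mod 479)
245^32 ≡ 300^2 = 90000 ≡ 427 (mod 479)
245^64 ≡ 427^2 = 182329 ≡ 309 (mod 479)
245^128 ≡ 309^2 = 95481 ≡ 160 (mod 479)
245^256 ≡ 160^2 = 25600 ≡ 213 (mod 479)
245^512 ≡ 213^2 = 45369 ≡ 343 (mod 479)
245^749 = 245^512 · 245^128 · 245^64 · 245^32 · 245^8 · 245^4 · 245^1 ≡ 343 · 160 · 309 · 427 · 169 · 466 · 245 (mod 479).
Accumulate the product:
343 · 160 = 54880 ≡ 274
274 · 309 = 84666 ≡ 362
362 · 427 = 154574 ≡ 336
336 · 169 = 56784 ≡ 262
262 · 466 = 122092 ≡ 426
426 · 245 = 104370 ≡ 427

427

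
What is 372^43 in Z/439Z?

By square-and-multiply:
372^1 ≡ 372 (mod 439)
372^2 ≡ 372^2 = 138384 ≡ 99 (mod 439)
372^4 ≡ 99^2 = 9801 ≡ 143 (mod 439)
372^8 ≡ 143^2 = 20449 ≡ 255 (mod 439)
372^16 ≡ 255^2 = 65025 ≡ 53 (mod 439)
372^32 ≡ 53^2 = 2809 ≡ 175 (mod 439)
372^43 = 372^32 × 372^8 × 372^2 × 372^1 ≡ 175 × 255 × 99 × 372 (mod 439).
Accumulate the product:
175 × 255 = 44625 ≡ 286
286 × 99 = 28314 ≡ 218
218 × 372 = 81096 ≡ 320

320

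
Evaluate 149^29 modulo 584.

389

149^1 ≡ 149 (mod 584)
149^2 ≡ 149^2 = 22201 ≡ 9 (mod 584)
149^4 ≡ 9^2 = 81 (mod 584)
149^8 ≡ 81^2 = 6561 ≡ 137 (mod 584)
149^16 ≡ 137^2 = 18769 ≡ 81 (mod 584)
149^29 = 149^16 · 149^8 · 149^4 · 149^1 ≡ 81 · 137 · 81 · 149 (mod 584).
Accumulate the product:
81 · 137 = 11097 ≡ 1
1 · 81 = 81
81 · 149 = 12069 ≡ 389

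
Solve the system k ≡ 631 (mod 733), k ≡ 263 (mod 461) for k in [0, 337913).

59271

733⁻¹ mod 461: 733·100 ≡ 1 (mod 461), so 733⁻¹ ≡ 100.
k = 631 + 733·((263 − 631)·100 mod 461) = 631 + 733·80 = 59271.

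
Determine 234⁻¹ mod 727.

Run the extended Euclidean algorithm:
727 = 3×234 + 25
234 = 9×25 + 9
25 = 2×9 + 7
9 = 1×7 + 2
7 = 3×2 + 1
2 = 2×1 + 0
gcd(234, 727) = 1, so the inverse exists.
Back-substitute for 1:
1 = 1×7 − 3×2
  = −3×9 + 4×7
  = 4×25 − 11×9
  = −11×234 + 103×25
  = 103×727 − 320×234
So 234⁻¹ ≡ −320 ≡ 407 (mod 727).

407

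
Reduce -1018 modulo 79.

-1018 = -13×79 + 9, so -1018 ≡ 9 (mod 79).

9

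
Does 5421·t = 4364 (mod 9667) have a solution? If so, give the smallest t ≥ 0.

gcd(5421, 9667) = 1, so a unique solution mod 9667 exists.
5421⁻¹ ≡ 362 (mod 9667).
t ≡ 362·4364 ≡ 4047 (mod 9667).

4047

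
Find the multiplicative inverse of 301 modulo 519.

469

Apply the Euclidean algorithm and back-substitute:
519 = 1·301 + 218
301 = 1·218 + 83
218 = 2·83 + 52
83 = 1·52 + 31
52 = 1·31 + 21
31 = 1·21 + 10
21 = 2·10 + 1
10 = 10·1 + 0
gcd(301, 519) = 1, so the inverse exists.
Back-substitute for 1:
1 = 1·21 − 2·10
  = −2·31 + 3·21
  = 3·52 − 5·31
  = −5·83 + 8·52
  = 8·218 − 21·83
  = −21·301 + 29·218
  = 29·519 − 50·301
So 301⁻¹ ≡ −50 ≡ 469 (mod 519).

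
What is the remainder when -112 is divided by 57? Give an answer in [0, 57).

-112 = -2·57 + 2, so -112 ≡ 2 (mod 57).

2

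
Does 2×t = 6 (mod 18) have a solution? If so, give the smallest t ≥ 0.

3

gcd(2, 18) = 2, and 2 | 6, so solutions exist.
Divide through by 2: 1×t = 3 (mod 9).
1⁻¹ ≡ 1 (mod 9).
t ≡ 1×3 ≡ 3 (mod 9).
The smallest non-negative solution is t = 3.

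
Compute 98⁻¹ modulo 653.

20

Run the extended Euclidean algorithm:
653 = 6*98 + 65
98 = 1*65 + 33
65 = 1*33 + 32
33 = 1*32 + 1
32 = 32*1 + 0
gcd(98, 653) = 1, so the inverse exists.
Back-substitute for 1:
1 = 1*33 − 1*32
  = −1*65 + 2*33
  = 2*98 − 3*65
  = −3*653 + 20*98
So 98⁻¹ ≡ 20 (mod 653).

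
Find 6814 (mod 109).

56

6814 = 62·109 + 56, so 6814 ≡ 56 (mod 109).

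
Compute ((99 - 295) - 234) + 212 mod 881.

99 - 295 = -196 ≡ 685 (mod 881)
685 - 234 = 451
451 + 212 = 663

663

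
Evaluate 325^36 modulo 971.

400

36 in binary is 100100, i.e. 36 = 32 + 4.
325^1 ≡ 325 (mod 971)
325^2 ≡ 325^2 = 105625 ≡ 757 (mod 971)
325^4 ≡ 757^2 = 573049 ≡ 159 (mod 971)
325^8 ≡ 159^2 = 25281 ≡ 35 (mod 971)
325^16 ≡ 35^2 = 1225 ≡ 254 (mod 971)
325^32 ≡ 254^2 = 64516 ≡ 430 (mod 971)
325^36 = 325^32 * 325^4 ≡ 430 * 159 (mod 971).
430 * 159 = 68370 ≡ 400 (mod 971).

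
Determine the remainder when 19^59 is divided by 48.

43

Compute successive squares:
59 in binary is 111011, i.e. 59 = 32 + 16 + 8 + 2 + 1.
19^1 ≡ 19 (mod 48)
19^2 ≡ 19^2 = 361 ≡ 25 (mod 48)
19^4 ≡ 25^2 = 625 ≡ 1 (mod 48)
19^8 ≡ 1^2 = 1 (mod 48)
19^16 ≡ 1^2 = 1 (mod 48)
19^32 ≡ 1^2 = 1 (mod 48)
19^59 = 19^32 × 19^16 × 19^8 × 19^2 × 19^1 ≡ 1 × 1 × 1 × 25 × 19 (mod 48).
Accumulate the product:
1 × 1 = 1
1 × 1 = 1
1 × 25 = 25
25 × 19 = 475 ≡ 43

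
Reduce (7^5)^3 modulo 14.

7

(7)^5 ≡ 7 (mod 14)
(7)^3 ≡ 7 (mod 14)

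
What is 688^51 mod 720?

By square-and-multiply:
51 in binary is 110011, i.e. 51 = 32 + 16 + 2 + 1.
688^1 ≡ 688 (mod 720)
688^2 ≡ 688^2 = 473344 ≡ 304 (mod 720)
688^4 ≡ 304^2 = 92416 ≡ 256 (mod 720)
688^8 ≡ 256^2 = 65536 ≡ 16 (mod 720)
688^16 ≡ 16^2 = 256 (mod 720)
688^32 ≡ 256^2 = 65536 ≡ 16 (mod 720)
688^51 = 688^32 · 688^16 · 688^2 · 688^1 ≡ 16 · 256 · 304 · 688 (mod 720).
Accumulate the product:
16 · 256 = 4096 ≡ 496
496 · 304 = 150784 ≡ 304
304 · 688 = 209152 ≡ 352

352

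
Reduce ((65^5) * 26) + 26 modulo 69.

(65)^5 ≡ 11 (mod 69)
11 * 26 = 286 ≡ 10 (mod 69)
10 + 26 = 36

36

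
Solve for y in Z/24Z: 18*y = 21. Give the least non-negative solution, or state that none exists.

no solution

gcd(18, 24) = 6, and 6 does not divide 21.
So the congruence has no solution.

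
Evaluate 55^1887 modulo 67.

62

By square-and-multiply:
55^1 ≡ 55 (mod 67)
55^2 ≡ 55^2 = 3025 ≡ 10 (mod 67)
55^4 ≡ 10^2 = 100 ≡ 33 (mod 67)
55^8 ≡ 33^2 = 1089 ≡ 17 (mod 67)
55^16 ≡ 17^2 = 289 ≡ 21 (mod 67)
55^32 ≡ 21^2 = 441 ≡ 39 (mod 67)
55^64 ≡ 39^2 = 1521 ≡ 47 (mod 67)
55^128 ≡ 47^2 = 2209 ≡ 65 (mod 67)
55^256 ≡ 65^2 = 4225 ≡ 4 (mod 67)
55^512 ≡ 4^2 = 16 (mod 67)
55^1024 ≡ 16^2 = 256 ≡ 55 (mod 67)
55^1887 = 55^1024 × 55^512 × 55^256 × 55^64 × 55^16 × 55^8 × 55^4 × 55^2 × 55^1 ≡ 55 × 16 × 4 × 47 × 21 × 17 × 33 × 10 × 55 (mod 67).
Accumulate the product:
55 × 16 = 880 ≡ 9
9 × 4 = 36
36 × 47 = 1692 ≡ 17
17 × 21 = 357 ≡ 22
22 × 17 = 374 ≡ 39
39 × 33 = 1287 ≡ 14
14 × 10 = 140 ≡ 6
6 × 55 = 330 ≡ 62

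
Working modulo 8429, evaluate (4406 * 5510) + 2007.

3547

4406 * 5510 = 24277060 ≡ 1540 (mod 8429)
1540 + 2007 = 3547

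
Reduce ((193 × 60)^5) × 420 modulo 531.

193 × 60 = 11580 ≡ 429 (mod 531)
(429)^5 ≡ 441 (mod 531)
441 × 420 = 185220 ≡ 432 (mod 531)

432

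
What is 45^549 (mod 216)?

By square-and-multiply:
45^1 ≡ 45 (mod 216)
45^2 ≡ 45^2 = 2025 ≡ 81 (mod 216)
45^4 ≡ 81^2 = 6561 ≡ 81 (mod 216)
45^8 ≡ 81^2 = 6561 ≡ 81 (mod 216)
45^16 ≡ 81^2 = 6561 ≡ 81 (mod 216)
45^32 ≡ 81^2 = 6561 ≡ 81 (mod 216)
45^64 ≡ 81^2 = 6561 ≡ 81 (mod 216)
45^128 ≡ 81^2 = 6561 ≡ 81 (mod 216)
45^256 ≡ 81^2 = 6561 ≡ 81 (mod 216)
45^512 ≡ 81^2 = 6561 ≡ 81 (mod 216)
45^549 = 45^512 * 45^32 * 45^4 * 45^1 ≡ 81 * 81 * 81 * 45 (mod 216).
Accumulate the product:
81 * 81 = 6561 ≡ 81
81 * 81 = 6561 ≡ 81
81 * 45 = 3645 ≡ 189

189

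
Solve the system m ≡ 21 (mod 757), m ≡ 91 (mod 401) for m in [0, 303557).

32572

757⁻¹ mod 401: 757×98 ≡ 1 (mod 401), so 757⁻¹ ≡ 98.
m = 21 + 757×((91 − 21)×98 mod 401) = 21 + 757×43 = 32572.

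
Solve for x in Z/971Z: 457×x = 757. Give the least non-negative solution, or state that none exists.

246

gcd(457, 971) = 1, so a unique solution mod 971 exists.
457⁻¹ ≡ 17 (mod 971).
x ≡ 17×757 ≡ 246 (mod 971).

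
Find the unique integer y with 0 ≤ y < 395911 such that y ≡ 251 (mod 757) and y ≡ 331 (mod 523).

757⁻¹ mod 523: 757*38 ≡ 1 (mod 523), so 757⁻¹ ≡ 38.
y = 251 + 757*((331 − 251)*38 mod 523) = 251 + 757*425 = 321976.

321976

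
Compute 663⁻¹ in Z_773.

Run the extended Euclidean algorithm:
773 = 1·663 + 110
663 = 6·110 + 3
110 = 36·3 + 2
3 = 1·2 + 1
2 = 2·1 + 0
gcd(663, 773) = 1, so the inverse exists.
Bézout: 1 = −223·773 + 260·663.
So 663⁻¹ ≡ 260 (mod 773).

260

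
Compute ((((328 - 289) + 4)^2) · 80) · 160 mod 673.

482

328 - 289 = 39
39 + 4 = 43
(43)^2 ≡ 503 (mod 673)
503 · 80 = 40240 ≡ 533 (mod 673)
533 · 160 = 85280 ≡ 482 (mod 673)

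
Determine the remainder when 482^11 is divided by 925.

593

Using repeated squaring:
482^1 ≡ 482 (mod 925)
482^2 ≡ 482^2 = 232324 ≡ 149 (mod 925)
482^4 ≡ 149^2 = 22201 ≡ 1 (mod 925)
482^8 ≡ 1^2 = 1 (mod 925)
482^11 = 482^8 * 482^2 * 482^1 ≡ 1 * 149 * 482 (mod 925).
Accumulate the product:
1 * 149 = 149
149 * 482 = 71818 ≡ 593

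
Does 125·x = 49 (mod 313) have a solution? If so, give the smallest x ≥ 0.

68

gcd(125, 313) = 1, so a unique solution mod 313 exists.
125⁻¹ ≡ 308 (mod 313).
x ≡ 308·49 ≡ 68 (mod 313).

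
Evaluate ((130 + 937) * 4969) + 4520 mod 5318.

4397

130 + 937 = 1067
1067 * 4969 = 5301923 ≡ 5195 (mod 5318)
5195 + 4520 = 9715 ≡ 4397 (mod 5318)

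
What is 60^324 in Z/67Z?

Using repeated squaring:
324 in binary is 101000100, i.e. 324 = 256 + 64 + 4.
60^1 ≡ 60 (mod 67)
60^2 ≡ 60^2 = 3600 ≡ 49 (mod 67)
60^4 ≡ 49^2 = 2401 ≡ 56 (mod 67)
60^8 ≡ 56^2 = 3136 ≡ 54 (mod 67)
60^16 ≡ 54^2 = 2916 ≡ 35 (mod 67)
60^32 ≡ 35^2 = 1225 ≡ 19 (mod 67)
60^64 ≡ 19^2 = 361 ≡ 26 (mod 67)
60^128 ≡ 26^2 = 676 ≡ 6 (mod 67)
60^256 ≡ 6^2 = 36 (mod 67)
60^324 = 60^256 * 60^64 * 60^4 ≡ 36 * 26 * 56 (mod 67).
Accumulate the product:
36 * 26 = 936 ≡ 65
65 * 56 = 3640 ≡ 22

22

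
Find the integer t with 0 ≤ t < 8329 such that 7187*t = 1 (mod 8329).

Apply the Euclidean algorithm and back-substitute:
8329 = 1×7187 + 1142
7187 = 6×1142 + 335
1142 = 3×335 + 137
335 = 2×137 + 61
137 = 2×61 + 15
61 = 4×15 + 1
15 = 15×1 + 0
gcd(7187, 8329) = 1, so the inverse exists.
Back-substitute for 1:
1 = 1×61 − 4×15
  = −4×137 + 9×61
  = 9×335 − 22×137
  = −22×1142 + 75×335
  = 75×7187 − 472×1142
  = −472×8329 + 547×7187
So 7187⁻¹ ≡ 547 (mod 8329).

547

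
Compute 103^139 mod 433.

391

103^1 ≡ 103 (mod 433)
103^2 ≡ 103^2 = 10609 ≡ 217 (mod 433)
103^4 ≡ 217^2 = 47089 ≡ 325 (mod 433)
103^8 ≡ 325^2 = 105625 ≡ 406 (mod 433)
103^16 ≡ 406^2 = 164836 ≡ 296 (mod 433)
103^32 ≡ 296^2 = 87616 ≡ 150 (mod 433)
103^64 ≡ 150^2 = 22500 ≡ 417 (mod 433)
103^128 ≡ 417^2 = 173889 ≡ 256 (mod 433)
103^139 = 103^128 × 103^8 × 103^2 × 103^1 ≡ 256 × 406 × 217 × 103 (mod 433).
Accumulate the product:
256 × 406 = 103936 ≡ 16
16 × 217 = 3472 ≡ 8
8 × 103 = 824 ≡ 391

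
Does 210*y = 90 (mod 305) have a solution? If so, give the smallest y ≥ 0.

gcd(210, 305) = 5, and 5 | 90, so solutions exist.
Divide through by 5: 42*y ≡ 18 (mod 61).
42⁻¹ ≡ 16 (mod 61).
y ≡ 16*18 ≡ 44 (mod 61).
The smallest non-negative solution is y = 44.

44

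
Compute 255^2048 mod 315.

135

255^1 ≡ 255 (mod 315)
255^2 ≡ 255^2 = 65025 ≡ 135 (mod 315)
255^4 ≡ 135^2 = 18225 ≡ 270 (mod 315)
255^8 ≡ 270^2 = 72900 ≡ 135 (mod 315)
255^16 ≡ 135^2 = 18225 ≡ 270 (mod 315)
255^32 ≡ 270^2 = 72900 ≡ 135 (mod 315)
255^64 ≡ 135^2 = 18225 ≡ 270 (mod 315)
255^128 ≡ 270^2 = 72900 ≡ 135 (mod 315)
255^256 ≡ 135^2 = 18225 ≡ 270 (mod 315)
255^512 ≡ 270^2 = 72900 ≡ 135 (mod 315)
255^1024 ≡ 135^2 = 18225 ≡ 270 (mod 315)
255^2048 ≡ 270^2 = 72900 ≡ 135 (mod 315)
So 255^2048 ≡ 135 (mod 315).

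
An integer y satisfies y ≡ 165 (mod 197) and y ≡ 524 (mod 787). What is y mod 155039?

128018

197⁻¹ mod 787: 197×4 ≡ 1 (mod 787), so 197⁻¹ ≡ 4.
y = 165 + 197×((524 − 165)×4 mod 787) = 165 + 197×649 = 128018.
Check: 128018 mod 197 = 165, 128018 mod 787 = 524. ✓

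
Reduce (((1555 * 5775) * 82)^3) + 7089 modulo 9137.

2311

1555 * 5775 = 8980125 ≡ 7591 (mod 9137)
7591 * 82 = 622462 ≡ 1146 (mod 9137)
(1146)^3 ≡ 4359 (mod 9137)
4359 + 7089 = 11448 ≡ 2311 (mod 9137)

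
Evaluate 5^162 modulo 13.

12

By square-and-multiply:
162 in binary is 10100010, i.e. 162 = 128 + 32 + 2.
5^1 ≡ 5 (mod 13)
5^2 ≡ 5^2 = 25 ≡ 12 (mod 13)
5^4 ≡ 12^2 = 144 ≡ 1 (mod 13)
5^8 ≡ 1^2 = 1 (mod 13)
5^16 ≡ 1^2 = 1 (mod 13)
5^32 ≡ 1^2 = 1 (mod 13)
5^64 ≡ 1^2 = 1 (mod 13)
5^128 ≡ 1^2 = 1 (mod 13)
5^162 = 5^128 * 5^32 * 5^2 ≡ 1 * 1 * 12 (mod 13).
Accumulate the product:
1 * 1 = 1
1 * 12 = 12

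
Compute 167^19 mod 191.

Compute successive squares:
19 in binary is 10011, i.e. 19 = 16 + 2 + 1.
167^1 ≡ 167 (mod 191)
167^2 ≡ 167^2 = 27889 ≡ 3 (mod 191)
167^4 ≡ 3^2 = 9 (mod 191)
167^8 ≡ 9^2 = 81 (mod 191)
167^16 ≡ 81^2 = 6561 ≡ 67 (mod 191)
167^19 = 167^16 * 167^2 * 167^1 ≡ 67 * 3 * 167 (mod 191).
Accumulate the product:
67 * 3 = 201 ≡ 10
10 * 167 = 1670 ≡ 142

142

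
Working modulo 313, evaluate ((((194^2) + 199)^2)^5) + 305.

227

(194)^2 ≡ 76 (mod 313)
76 + 199 = 275
(275)^2 ≡ 192 (mod 313)
(192)^5 ≡ 235 (mod 313)
235 + 305 = 540 ≡ 227 (mod 313)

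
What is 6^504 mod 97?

By square-and-multiply:
504 in binary is 111111000, i.e. 504 = 256 + 128 + 64 + 32 + 16 + 8.
6^1 ≡ 6 (mod 97)
6^2 ≡ 6^2 = 36 (mod 97)
6^4 ≡ 36^2 = 1296 ≡ 35 (mod 97)
6^8 ≡ 35^2 = 1225 ≡ 61 (mod 97)
6^16 ≡ 61^2 = 3721 ≡ 35 (mod 97)
6^32 ≡ 35^2 = 1225 ≡ 61 (mod 97)
6^64 ≡ 61^2 = 3721 ≡ 35 (mod 97)
6^128 ≡ 35^2 = 1225 ≡ 61 (mod 97)
6^256 ≡ 61^2 = 3721 ≡ 35 (mod 97)
6^504 = 6^256 × 6^128 × 6^64 × 6^32 × 6^16 × 6^8 ≡ 35 × 61 × 35 × 61 × 35 × 61 (mod 97).
Accumulate the product:
35 × 61 = 2135 ≡ 1
1 × 35 = 35
35 × 61 = 2135 ≡ 1
1 × 35 = 35
35 × 61 = 2135 ≡ 1

1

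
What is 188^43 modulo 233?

By square-and-multiply:
43 in binary is 101011, i.e. 43 = 32 + 8 + 2 + 1.
188^1 ≡ 188 (mod 233)
188^2 ≡ 188^2 = 35344 ≡ 161 (mod 233)
188^4 ≡ 161^2 = 25921 ≡ 58 (mod 233)
188^8 ≡ 58^2 = 3364 ≡ 102 (mod 233)
188^16 ≡ 102^2 = 10404 ≡ 152 (mod 233)
188^32 ≡ 152^2 = 23104 ≡ 37 (mod 233)
188^43 = 188^32 · 188^8 · 188^2 · 188^1 ≡ 37 · 102 · 161 · 188 (mod 233).
Accumulate the product:
37 · 102 = 3774 ≡ 46
46 · 161 = 7406 ≡ 183
183 · 188 = 34404 ≡ 153

153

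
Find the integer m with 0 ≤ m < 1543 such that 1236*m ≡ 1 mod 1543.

965

Run the extended Euclidean algorithm:
1543 = 1*1236 + 307
1236 = 4*307 + 8
307 = 38*8 + 3
8 = 2*3 + 2
3 = 1*2 + 1
2 = 2*1 + 0
gcd(1236, 1543) = 1, so the inverse exists.
Bézout: 1 = 463*1543 − 578*1236.
So 1236⁻¹ ≡ −578 ≡ 965 (mod 1543).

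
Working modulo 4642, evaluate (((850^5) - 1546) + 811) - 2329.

2602

(850)^5 ≡ 1024 (mod 4642)
1024 - 1546 = -522 ≡ 4120 (mod 4642)
4120 + 811 = 4931 ≡ 289 (mod 4642)
289 - 2329 = -2040 ≡ 2602 (mod 4642)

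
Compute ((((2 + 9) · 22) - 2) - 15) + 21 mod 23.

16

2 + 9 = 11
11 · 22 = 242 ≡ 12 (mod 23)
12 - 2 = 10
10 - 15 = -5 ≡ 18 (mod 23)
18 + 21 = 39 ≡ 16 (mod 23)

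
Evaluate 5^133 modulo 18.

Compute successive squares:
133 in binary is 10000101, i.e. 133 = 128 + 4 + 1.
5^1 ≡ 5 (mod 18)
5^2 ≡ 5^2 = 25 ≡ 7 (mod 18)
5^4 ≡ 7^2 = 49 ≡ 13 (mod 18)
5^8 ≡ 13^2 = 169 ≡ 7 (mod 18)
5^16 ≡ 7^2 = 49 ≡ 13 (mod 18)
5^32 ≡ 13^2 = 169 ≡ 7 (mod 18)
5^64 ≡ 7^2 = 49 ≡ 13 (mod 18)
5^128 ≡ 13^2 = 169 ≡ 7 (mod 18)
5^133 = 5^128 · 5^4 · 5^1 ≡ 7 · 13 · 5 (mod 18).
Accumulate the product:
7 · 13 = 91 ≡ 1
1 · 5 = 5

5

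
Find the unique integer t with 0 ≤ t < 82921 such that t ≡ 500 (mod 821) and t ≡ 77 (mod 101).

821⁻¹ mod 101: 821·70 ≡ 1 (mod 101), so 821⁻¹ ≡ 70.
t = 500 + 821·((77 − 500)·70 mod 101) = 500 + 821·84 = 69464.
Check: 69464 mod 821 = 500, 69464 mod 101 = 77. ✓

69464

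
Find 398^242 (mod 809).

436

242 in binary is 11110010, i.e. 242 = 128 + 64 + 32 + 16 + 2.
398^1 ≡ 398 (mod 809)
398^2 ≡ 398^2 = 158404 ≡ 649 (mod 809)
398^4 ≡ 649^2 = 421201 ≡ 521 (mod 809)
398^8 ≡ 521^2 = 271441 ≡ 426 (mod 809)
398^16 ≡ 426^2 = 181476 ≡ 260 (mod 809)
398^32 ≡ 260^2 = 67600 ≡ 453 (mod 809)
398^64 ≡ 453^2 = 205209 ≡ 532 (mod 809)
398^128 ≡ 532^2 = 283024 ≡ 683 (mod 809)
398^242 = 398^128 × 398^64 × 398^32 × 398^16 × 398^2 ≡ 683 × 532 × 453 × 260 × 649 (mod 809).
Accumulate the product:
683 × 532 = 363356 ≡ 115
115 × 453 = 52095 ≡ 319
319 × 260 = 82940 ≡ 422
422 × 649 = 273878 ≡ 436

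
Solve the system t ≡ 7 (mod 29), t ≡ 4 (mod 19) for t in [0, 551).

29⁻¹ mod 19: 29·2 ≡ 1 (mod 19), so 29⁻¹ ≡ 2.
t = 7 + 29·((4 − 7)·2 mod 19) = 7 + 29·13 = 384.
Check: 384 mod 29 = 7, 384 mod 19 = 4. ✓

384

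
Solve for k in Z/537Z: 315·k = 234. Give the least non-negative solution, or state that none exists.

57

gcd(315, 537) = 3, and 3 | 234, so solutions exist.
Divide through by 3: 105·k = 78 (mod 179).
105⁻¹ ≡ 104 (mod 179).
k ≡ 104·78 ≡ 57 (mod 179).
The smallest non-negative solution is k = 57.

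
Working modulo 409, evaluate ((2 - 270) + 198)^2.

401

2 - 270 = -268 ≡ 141 (mod 409)
141 + 198 = 339
(339)^2 ≡ 401 (mod 409)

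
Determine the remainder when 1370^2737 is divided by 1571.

163

Compute successive squares:
1370^1 ≡ 1370 (mod 1571)
1370^2 ≡ 1370^2 = 1876900 ≡ 1126 (mod 1571)
1370^4 ≡ 1126^2 = 1267876 ≡ 79 (mod 1571)
1370^8 ≡ 79^2 = 6241 ≡ 1528 (mod 1571)
1370^16 ≡ 1528^2 = 2334784 ≡ 278 (mod 1571)
1370^32 ≡ 278^2 = 77284 ≡ 305 (mod 1571)
1370^64 ≡ 305^2 = 93025 ≡ 336 (mod 1571)
1370^128 ≡ 336^2 = 112896 ≡ 1355 (mod 1571)
1370^256 ≡ 1355^2 = 1836025 ≡ 1097 (mod 1571)
1370^512 ≡ 1097^2 = 1203409 ≡ 23 (mod 1571)
1370^1024 ≡ 23^2 = 529 (mod 1571)
1370^2048 ≡ 529^2 = 279841 ≡ 203 (mod 1571)
1370^2737 = 1370^2048 × 1370^512 × 1370^128 × 1370^32 × 1370^16 × 1370^1 ≡ 203 × 23 × 1355 × 305 × 278 × 1370 (mod 1571).
Accumulate the product:
203 × 23 = 4669 ≡ 1527
1527 × 1355 = 2069085 ≡ 78
78 × 305 = 23790 ≡ 225
225 × 278 = 62550 ≡ 1281
1281 × 1370 = 1754970 ≡ 163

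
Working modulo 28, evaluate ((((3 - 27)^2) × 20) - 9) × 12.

3 - 27 = -24 ≡ 4 (mod 28)
(4)^2 ≡ 16 (mod 28)
16 × 20 = 320 ≡ 12 (mod 28)
12 - 9 = 3
3 × 12 = 36 ≡ 8 (mod 28)

8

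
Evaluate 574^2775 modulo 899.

2775 in binary is 101011010111, i.e. 2775 = 2048 + 512 + 128 + 64 + 16 + 4 + 2 + 1.
574^1 ≡ 574 (mod 899)
574^2 ≡ 574^2 = 329476 ≡ 442 (mod 899)
574^4 ≡ 442^2 = 195364 ≡ 281 (mod 899)
574^8 ≡ 281^2 = 78961 ≡ 748 (mod 899)
574^16 ≡ 748^2 = 559504 ≡ 326 (mod 899)
574^32 ≡ 326^2 = 106276 ≡ 194 (mod 899)
574^64 ≡ 194^2 = 37636 ≡ 777 (mod 899)
574^128 ≡ 777^2 = 603729 ≡ 500 (mod 899)
574^256 ≡ 500^2 = 250000 ≡ 78 (mod 899)
574^512 ≡ 78^2 = 6084 ≡ 690 (mod 899)
574^1024 ≡ 690^2 = 476100 ≡ 529 (mod 899)
574^2048 ≡ 529^2 = 279841 ≡ 252 (mod 899)
574^2775 = 574^2048 * 574^512 * 574^128 * 574^64 * 574^16 * 574^4 * 574^2 * 574^1 ≡ 252 * 690 * 500 * 777 * 326 * 281 * 442 * 574 (mod 899).
Accumulate the product:
252 * 690 = 173880 ≡ 373
373 * 500 = 186500 ≡ 407
407 * 777 = 316239 ≡ 690
690 * 326 = 224940 ≡ 190
190 * 281 = 53390 ≡ 349
349 * 442 = 154258 ≡ 529
529 * 574 = 303646 ≡ 683

683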